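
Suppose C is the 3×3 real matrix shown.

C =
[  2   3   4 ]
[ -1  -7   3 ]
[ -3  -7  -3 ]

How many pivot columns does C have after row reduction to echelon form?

Row reduce to echelon form.
R2 ← R2 + (1/2)·R1: [0, -11/2, 5]
R3 ← R3 + (3/2)·R1: [0, -5/2, 3]
R3 ← R3 − (5/11)·R2: [0, 0, 8/11]
Echelon form has 3 nonzero rows, so rank(C) = 3.
Each nonzero row contributes one pivot column: 3 pivot columns.

3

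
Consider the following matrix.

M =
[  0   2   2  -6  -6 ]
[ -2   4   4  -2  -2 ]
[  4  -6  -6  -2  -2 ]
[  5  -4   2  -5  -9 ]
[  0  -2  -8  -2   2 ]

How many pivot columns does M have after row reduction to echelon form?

3

Row reduce to echelon form.
Swap R1 ↔ R2
R3 ← R3 + (2)·R1: [0, 2, 2, -6, -6]
R4 ← R4 + (5/2)·R1: [0, 6, 12, -10, -14]
R3 ← R3 − R2: [0, 0, 0, 0, 0]
R4 ← R4 − (3)·R2: [0, 0, 6, 8, 4]
R5 ← R5 + R2: [0, 0, -6, -8, -4]
Swap R3 ↔ R4
R5 ← R5 + R3: [0, 0, 0, 0, 0]
Echelon form has 3 nonzero rows, so rank(M) = 3.
Each nonzero row contributes one pivot column: 3 pivot columns.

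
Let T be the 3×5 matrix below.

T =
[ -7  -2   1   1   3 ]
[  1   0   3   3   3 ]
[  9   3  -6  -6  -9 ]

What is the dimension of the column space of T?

Row reduce to echelon form.
R2 ← R2 + (1/7)·R1: [0, -2/7, 22/7, 22/7, 24/7]
R3 ← R3 + (9/7)·R1: [0, 3/7, -33/7, -33/7, -36/7]
R3 ← R3 + (3/2)·R2: [0, 0, 0, 0, 0]
Echelon form has 2 nonzero rows, so rank(T) = 2.
The column space has dimension equal to the rank: 2.

2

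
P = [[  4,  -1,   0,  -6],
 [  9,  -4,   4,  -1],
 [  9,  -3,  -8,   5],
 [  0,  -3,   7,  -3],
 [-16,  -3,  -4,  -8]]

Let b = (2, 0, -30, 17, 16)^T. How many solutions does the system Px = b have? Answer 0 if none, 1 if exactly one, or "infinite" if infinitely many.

1

Row reduce the augmented matrix [P | b].
R2 ← R2 − (9/4)·R1: [0, -7/4, 4, 25/2, -9/2]
R3 ← R3 − (9/4)·R1: [0, -3/4, -8, 37/2, -69/2]
R5 ← R5 + (4)·R1: [0, -7, -4, -32, 24]
R3 ← R3 − (3/7)·R2: [0, 0, -68/7, 92/7, -228/7]
R4 ← R4 − (12/7)·R2: [0, 0, 1/7, -171/7, 173/7]
R5 ← R5 − (4)·R2: [0, 0, -20, -82, 42]
R4 ← R4 + (1/68)·R3: [0, 0, 0, -412/17, 412/17]
R5 ← R5 − (35/17)·R3: [0, 0, 0, -1854/17, 1854/17]
R5 ← R5 − (9/2)·R4: [0, 0, 0, 0, 0]
The echelon form has 4 nonzero rows, and every pivot lies in the first 4 columns, so rank(P) = rank([P|b]) = 4.
The system is consistent.
rank = 4 = number of unknowns, so the solution is unique.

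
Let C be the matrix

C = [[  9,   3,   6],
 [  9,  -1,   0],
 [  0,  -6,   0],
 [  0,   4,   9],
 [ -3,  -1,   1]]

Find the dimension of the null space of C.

0

Row reduce to echelon form.
R2 ← R2 − R1: [0, -4, -6]
R5 ← R5 + (1/3)·R1: [0, 0, 3]
R3 ← R3 − (3/2)·R2: [0, 0, 9]
R4 ← R4 + R2: [0, 0, 3]
R4 ← R4 − (1/3)·R3: [0, 0, 0]
R5 ← R5 − (1/3)·R3: [0, 0, 0]
3 nonzero rows, so rank(C) = 3.
C has 3 columns; by rank–nullity, nullity = 3 − 3 = 0.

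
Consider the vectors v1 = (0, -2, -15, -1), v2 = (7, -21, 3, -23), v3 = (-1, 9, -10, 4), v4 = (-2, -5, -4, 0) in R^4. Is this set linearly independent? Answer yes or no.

Form the matrix with these vectors as rows and row reduce.
Swap R1 ↔ R2
R3 ← R3 + (1/7)·R1: [0, 6, -67/7, 5/7]
R4 ← R4 + (2/7)·R1: [0, -11, -22/7, -46/7]
R3 ← R3 + (3)·R2: [0, 0, -382/7, -16/7]
R4 ← R4 − (11/2)·R2: [0, 0, 1111/14, -15/14]
R4 ← R4 + (1111/764)·R3: [0, 0, 0, -1679/382]
4 nonzero rows, so the 4 vectors span a space of dimension 4.
Since 4 = 4, the vectors are linearly independent.

yes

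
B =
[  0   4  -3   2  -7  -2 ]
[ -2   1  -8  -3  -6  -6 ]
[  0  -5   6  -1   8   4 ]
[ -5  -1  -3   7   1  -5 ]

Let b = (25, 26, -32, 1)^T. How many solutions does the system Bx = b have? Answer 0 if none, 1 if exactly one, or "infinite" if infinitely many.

Row reduce the augmented matrix [B | b].
Swap R1 ↔ R2
R4 ← R4 − (5/2)·R1: [0, -7/2, 17, 29/2, 16, 10, -64]
R3 ← R3 + (5/4)·R2: [0, 0, 9/4, 3/2, -3/4, 3/2, -3/4]
R4 ← R4 + (7/8)·R2: [0, 0, 115/8, 65/4, 79/8, 33/4, -337/8]
R4 ← R4 − (115/18)·R3: [0, 0, 0, 20/3, 44/3, -4/3, -112/3]
The echelon form has 4 nonzero rows, and every pivot lies in the first 6 columns, so rank(B) = rank([B|b]) = 4.
The system is consistent.
rank = 4 < 6 unknowns, so there are infinitely many solutions.

infinite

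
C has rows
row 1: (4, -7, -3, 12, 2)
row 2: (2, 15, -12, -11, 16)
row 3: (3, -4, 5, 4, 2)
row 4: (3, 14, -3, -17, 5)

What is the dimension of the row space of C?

Row reduce to echelon form.
R2 ← R2 − (1/2)·R1: [0, 37/2, -21/2, -17, 15]
R3 ← R3 − (3/4)·R1: [0, 5/4, 29/4, -5, 1/2]
R4 ← R4 − (3/4)·R1: [0, 77/4, -3/4, -26, 7/2]
R3 ← R3 − (5/74)·R2: [0, 0, 589/74, -285/74, -19/37]
R4 ← R4 − (77/74)·R2: [0, 0, 753/74, -615/74, -448/37]
R4 ← R4 − (753/589)·R3: [0, 0, 0, -105/31, -355/31]
Echelon form has 4 nonzero rows, so rank(C) = 4.
The row space has dimension equal to the rank: 4.

4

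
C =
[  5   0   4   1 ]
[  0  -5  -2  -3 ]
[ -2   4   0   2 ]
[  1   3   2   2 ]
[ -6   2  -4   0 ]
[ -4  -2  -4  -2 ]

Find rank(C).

Row reduce to echelon form.
R3 ← R3 + (2/5)·R1: [0, 4, 8/5, 12/5]
R4 ← R4 − (1/5)·R1: [0, 3, 6/5, 9/5]
R5 ← R5 + (6/5)·R1: [0, 2, 4/5, 6/5]
R6 ← R6 + (4/5)·R1: [0, -2, -4/5, -6/5]
R3 ← R3 + (4/5)·R2: [0, 0, 0, 0]
R4 ← R4 + (3/5)·R2: [0, 0, 0, 0]
R5 ← R5 + (2/5)·R2: [0, 0, 0, 0]
R6 ← R6 − (2/5)·R2: [0, 0, 0, 0]
Echelon form has 2 nonzero rows, so rank(C) = 2.

2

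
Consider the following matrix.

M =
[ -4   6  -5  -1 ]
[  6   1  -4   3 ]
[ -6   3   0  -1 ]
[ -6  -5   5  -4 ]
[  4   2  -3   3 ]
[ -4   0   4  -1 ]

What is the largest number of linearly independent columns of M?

Row reduce to echelon form.
R2 ← R2 + (3/2)·R1: [0, 10, -23/2, 3/2]
R3 ← R3 − (3/2)·R1: [0, -6, 15/2, 1/2]
R4 ← R4 − (3/2)·R1: [0, -14, 25/2, -5/2]
R5 ← R5 + R1: [0, 8, -8, 2]
R6 ← R6 − R1: [0, -6, 9, 0]
R3 ← R3 + (3/5)·R2: [0, 0, 3/5, 7/5]
R4 ← R4 + (7/5)·R2: [0, 0, -18/5, -2/5]
R5 ← R5 − (4/5)·R2: [0, 0, 6/5, 4/5]
R6 ← R6 + (3/5)·R2: [0, 0, 21/10, 9/10]
R4 ← R4 + (6)·R3: [0, 0, 0, 8]
R5 ← R5 − (2)·R3: [0, 0, 0, -2]
R6 ← R6 − (7/2)·R3: [0, 0, 0, -4]
R5 ← R5 + (1/4)·R4: [0, 0, 0, 0]
R6 ← R6 + (1/2)·R4: [0, 0, 0, 0]
Echelon form has 4 nonzero rows, so rank(M) = 4.
The rank gives the maximum number of linearly independent columns: 4.

4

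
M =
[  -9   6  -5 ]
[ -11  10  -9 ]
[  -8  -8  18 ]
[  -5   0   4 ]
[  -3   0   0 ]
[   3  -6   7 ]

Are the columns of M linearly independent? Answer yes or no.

Row reduce M to echelon form.
R2 ← R2 − (11/9)·R1: [0, 8/3, -26/9]
R3 ← R3 − (8/9)·R1: [0, -40/3, 202/9]
R4 ← R4 − (5/9)·R1: [0, -10/3, 61/9]
R5 ← R5 − (1/3)·R1: [0, -2, 5/3]
R6 ← R6 + (1/3)·R1: [0, -4, 16/3]
R3 ← R3 + (5)·R2: [0, 0, 8]
R4 ← R4 + (5/4)·R2: [0, 0, 19/6]
R5 ← R5 + (3/4)·R2: [0, 0, -1/2]
R6 ← R6 + (3/2)·R2: [0, 0, 1]
R4 ← R4 − (19/48)·R3: [0, 0, 0]
R5 ← R5 + (1/16)·R3: [0, 0, 0]
R6 ← R6 − (1/8)·R3: [0, 0, 0]
3 pivots among 3 columns.
Every column is a pivot column, so the columns are linearly independent.

yes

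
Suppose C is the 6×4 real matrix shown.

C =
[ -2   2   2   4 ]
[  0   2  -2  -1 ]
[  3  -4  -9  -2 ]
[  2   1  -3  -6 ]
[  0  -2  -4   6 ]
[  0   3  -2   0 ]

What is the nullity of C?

Row reduce to echelon form.
R3 ← R3 + (3/2)·R1: [0, -1, -6, 4]
R4 ← R4 + R1: [0, 3, -1, -2]
R3 ← R3 + (1/2)·R2: [0, 0, -7, 7/2]
R4 ← R4 − (3/2)·R2: [0, 0, 2, -1/2]
R5 ← R5 + R2: [0, 0, -6, 5]
R6 ← R6 − (3/2)·R2: [0, 0, 1, 3/2]
R4 ← R4 + (2/7)·R3: [0, 0, 0, 1/2]
R5 ← R5 − (6/7)·R3: [0, 0, 0, 2]
R6 ← R6 + (1/7)·R3: [0, 0, 0, 2]
R5 ← R5 − (4)·R4: [0, 0, 0, 0]
R6 ← R6 − (4)·R4: [0, 0, 0, 0]
4 nonzero rows, so rank(C) = 4.
C has 4 columns; by rank–nullity, nullity = 4 − 4 = 0.

0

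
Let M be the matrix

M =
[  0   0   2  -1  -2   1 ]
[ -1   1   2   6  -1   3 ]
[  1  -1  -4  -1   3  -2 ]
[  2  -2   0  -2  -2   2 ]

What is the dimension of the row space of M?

Row reduce to echelon form.
Swap R1 ↔ R2
R3 ← R3 + R1: [0, 0, -2, 5, 2, 1]
R4 ← R4 + (2)·R1: [0, 0, 4, 10, -4, 8]
R3 ← R3 + R2: [0, 0, 0, 4, 0, 2]
R4 ← R4 − (2)·R2: [0, 0, 0, 12, 0, 6]
R4 ← R4 − (3)·R3: [0, 0, 0, 0, 0, 0]
Echelon form has 3 nonzero rows, so rank(M) = 3.
The row space has dimension equal to the rank: 3.

3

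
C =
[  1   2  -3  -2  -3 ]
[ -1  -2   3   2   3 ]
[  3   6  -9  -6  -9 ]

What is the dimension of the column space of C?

Row reduce to echelon form.
R2 ← R2 + R1: [0, 0, 0, 0, 0]
R3 ← R3 − (3)·R1: [0, 0, 0, 0, 0]
Echelon form has 1 nonzero row, so rank(C) = 1.
The column space has dimension equal to the rank: 1.

1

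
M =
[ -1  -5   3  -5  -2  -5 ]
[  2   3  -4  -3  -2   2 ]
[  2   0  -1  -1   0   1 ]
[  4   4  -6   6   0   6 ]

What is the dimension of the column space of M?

4

Row reduce to echelon form.
R2 ← R2 + (2)·R1: [0, -7, 2, -13, -6, -8]
R3 ← R3 + (2)·R1: [0, -10, 5, -11, -4, -9]
R4 ← R4 + (4)·R1: [0, -16, 6, -14, -8, -14]
R3 ← R3 − (10/7)·R2: [0, 0, 15/7, 53/7, 32/7, 17/7]
R4 ← R4 − (16/7)·R2: [0, 0, 10/7, 110/7, 40/7, 30/7]
R4 ← R4 − (2/3)·R3: [0, 0, 0, 32/3, 8/3, 8/3]
Echelon form has 4 nonzero rows, so rank(M) = 4.
The column space has dimension equal to the rank: 4.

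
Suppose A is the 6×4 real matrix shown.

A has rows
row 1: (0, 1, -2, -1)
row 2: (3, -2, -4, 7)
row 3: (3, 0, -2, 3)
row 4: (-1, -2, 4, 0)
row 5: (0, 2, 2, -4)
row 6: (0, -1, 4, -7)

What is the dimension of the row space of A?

4

Row reduce to echelon form.
Swap R1 ↔ R2
R3 ← R3 − R1: [0, 2, 2, -4]
R4 ← R4 + (1/3)·R1: [0, -8/3, 8/3, 7/3]
R3 ← R3 − (2)·R2: [0, 0, 6, -2]
R4 ← R4 + (8/3)·R2: [0, 0, -8/3, -1/3]
R5 ← R5 − (2)·R2: [0, 0, 6, -2]
R6 ← R6 + R2: [0, 0, 2, -8]
R4 ← R4 + (4/9)·R3: [0, 0, 0, -11/9]
R5 ← R5 − R3: [0, 0, 0, 0]
R6 ← R6 − (1/3)·R3: [0, 0, 0, -22/3]
R6 ← R6 − (6)·R4: [0, 0, 0, 0]
Echelon form has 4 nonzero rows, so rank(A) = 4.
The row space has dimension equal to the rank: 4.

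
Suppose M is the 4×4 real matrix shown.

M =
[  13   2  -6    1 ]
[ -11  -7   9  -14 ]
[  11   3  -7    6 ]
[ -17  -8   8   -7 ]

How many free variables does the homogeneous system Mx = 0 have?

Row reduce to echelon form.
R2 ← R2 + (11/13)·R1: [0, -69/13, 51/13, -171/13]
R3 ← R3 − (11/13)·R1: [0, 17/13, -25/13, 67/13]
R4 ← R4 + (17/13)·R1: [0, -70/13, 2/13, -74/13]
R3 ← R3 + (17/69)·R2: [0, 0, -22/23, 44/23]
R4 ← R4 − (70/69)·R2: [0, 0, -88/23, 176/23]
R4 ← R4 − (4)·R3: [0, 0, 0, 0]
3 nonzero rows, so rank(M) = 3.
M has 4 columns; by rank–nullity, nullity = 4 − 3 = 1.

1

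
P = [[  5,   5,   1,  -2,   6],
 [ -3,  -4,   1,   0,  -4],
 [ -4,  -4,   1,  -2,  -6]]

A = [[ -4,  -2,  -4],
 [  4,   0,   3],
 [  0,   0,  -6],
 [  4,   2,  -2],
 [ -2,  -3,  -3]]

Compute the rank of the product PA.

First compute PA:
[[-20, -32, -25],
 [  4,  18,   6],
 [  4,  22,  20]]
Now row reduce the product.
R2 ← R2 + (1/5)·R1: [0, 58/5, 1]
R3 ← R3 + (1/5)·R1: [0, 78/5, 15]
R3 ← R3 − (39/29)·R2: [0, 0, 396/29]
3 nonzero rows, so rank(PA) = 3.

3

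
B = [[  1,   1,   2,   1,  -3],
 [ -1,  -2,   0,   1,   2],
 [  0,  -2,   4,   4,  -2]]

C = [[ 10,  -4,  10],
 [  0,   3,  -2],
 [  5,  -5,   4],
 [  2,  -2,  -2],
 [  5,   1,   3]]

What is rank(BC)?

First compute BC:
[[  7, -16,   5],
 [  2,  -2,  -2],
 [ 18, -36,   6]]
Now row reduce the product.
R2 ← R2 − (2/7)·R1: [0, 18/7, -24/7]
R3 ← R3 − (18/7)·R1: [0, 36/7, -48/7]
R3 ← R3 − (2)·R2: [0, 0, 0]
2 nonzero rows, so rank(BC) = 2.

2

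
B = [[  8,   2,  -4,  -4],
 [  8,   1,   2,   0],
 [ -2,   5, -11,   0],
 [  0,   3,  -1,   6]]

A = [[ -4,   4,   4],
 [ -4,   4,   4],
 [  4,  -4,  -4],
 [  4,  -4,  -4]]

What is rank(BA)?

1

First compute BA:
[[-72,  72,  72],
 [-28,  28,  28],
 [-56,  56,  56],
 [  8,  -8,  -8]]
Now row reduce the product.
R2 ← R2 − (7/18)·R1: [0, 0, 0]
R3 ← R3 − (7/9)·R1: [0, 0, 0]
R4 ← R4 + (1/9)·R1: [0, 0, 0]
1 nonzero row, so rank(BA) = 1.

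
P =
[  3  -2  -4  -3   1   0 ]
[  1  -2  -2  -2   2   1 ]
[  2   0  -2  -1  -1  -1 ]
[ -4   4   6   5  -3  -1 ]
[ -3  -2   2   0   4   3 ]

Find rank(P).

Row reduce to echelon form.
R2 ← R2 − (1/3)·R1: [0, -4/3, -2/3, -1, 5/3, 1]
R3 ← R3 − (2/3)·R1: [0, 4/3, 2/3, 1, -5/3, -1]
R4 ← R4 + (4/3)·R1: [0, 4/3, 2/3, 1, -5/3, -1]
R5 ← R5 + R1: [0, -4, -2, -3, 5, 3]
R3 ← R3 + R2: [0, 0, 0, 0, 0, 0]
R4 ← R4 + R2: [0, 0, 0, 0, 0, 0]
R5 ← R5 − (3)·R2: [0, 0, 0, 0, 0, 0]
Echelon form has 2 nonzero rows, so rank(P) = 2.

2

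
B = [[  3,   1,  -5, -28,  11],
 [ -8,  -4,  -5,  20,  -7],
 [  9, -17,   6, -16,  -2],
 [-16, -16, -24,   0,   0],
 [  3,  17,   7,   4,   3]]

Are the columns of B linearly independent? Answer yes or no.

no

Row reduce B to echelon form.
R2 ← R2 + (8/3)·R1: [0, -4/3, -55/3, -164/3, 67/3]
R3 ← R3 − (3)·R1: [0, -20, 21, 68, -35]
R4 ← R4 + (16/3)·R1: [0, -32/3, -152/3, -448/3, 176/3]
R5 ← R5 − R1: [0, 16, 12, 32, -8]
R3 ← R3 − (15)·R2: [0, 0, 296, 888, -370]
R4 ← R4 − (8)·R2: [0, 0, 96, 288, -120]
R5 ← R5 + (12)·R2: [0, 0, -208, -624, 260]
R4 ← R4 − (12/37)·R3: [0, 0, 0, 0, 0]
R5 ← R5 + (26/37)·R3: [0, 0, 0, 0, 0]
3 pivots among 5 columns.
Only 3 < 5 pivot columns, so the columns are linearly dependent.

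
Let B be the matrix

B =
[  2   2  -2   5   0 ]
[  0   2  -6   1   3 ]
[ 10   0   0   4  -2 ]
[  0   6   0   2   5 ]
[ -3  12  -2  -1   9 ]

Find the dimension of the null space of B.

0

Row reduce to echelon form.
R3 ← R3 − (5)·R1: [0, -10, 10, -21, -2]
R5 ← R5 + (3/2)·R1: [0, 15, -5, 13/2, 9]
R3 ← R3 + (5)·R2: [0, 0, -20, -16, 13]
R4 ← R4 − (3)·R2: [0, 0, 18, -1, -4]
R5 ← R5 − (15/2)·R2: [0, 0, 40, -1, -27/2]
R4 ← R4 + (9/10)·R3: [0, 0, 0, -77/5, 77/10]
R5 ← R5 + (2)·R3: [0, 0, 0, -33, 25/2]
R5 ← R5 − (15/7)·R4: [0, 0, 0, 0, -4]
5 nonzero rows, so rank(B) = 5.
B has 5 columns; by rank–nullity, nullity = 5 − 5 = 0.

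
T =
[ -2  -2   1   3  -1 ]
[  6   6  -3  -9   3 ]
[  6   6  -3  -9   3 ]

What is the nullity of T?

4

Row reduce to echelon form.
R2 ← R2 + (3)·R1: [0, 0, 0, 0, 0]
R3 ← R3 + (3)·R1: [0, 0, 0, 0, 0]
1 nonzero row, so rank(T) = 1.
T has 5 columns; by rank–nullity, nullity = 5 − 1 = 4.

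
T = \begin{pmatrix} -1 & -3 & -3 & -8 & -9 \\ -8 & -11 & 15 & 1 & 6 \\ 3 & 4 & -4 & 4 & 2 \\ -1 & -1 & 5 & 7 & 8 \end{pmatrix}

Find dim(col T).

Row reduce to echelon form.
R2 ← R2 − (8)·R1: [0, 13, 39, 65, 78]
R3 ← R3 + (3)·R1: [0, -5, -13, -20, -25]
R4 ← R4 − R1: [0, 2, 8, 15, 17]
R3 ← R3 + (5/13)·R2: [0, 0, 2, 5, 5]
R4 ← R4 − (2/13)·R2: [0, 0, 2, 5, 5]
R4 ← R4 − R3: [0, 0, 0, 0, 0]
Echelon form has 3 nonzero rows, so rank(T) = 3.
The column space has dimension equal to the rank: 3.

3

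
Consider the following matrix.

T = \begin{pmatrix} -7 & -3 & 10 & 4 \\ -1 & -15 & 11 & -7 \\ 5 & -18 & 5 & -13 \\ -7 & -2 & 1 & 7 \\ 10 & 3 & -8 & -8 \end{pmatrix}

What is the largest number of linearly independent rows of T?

3

Row reduce to echelon form.
R2 ← R2 − (1/7)·R1: [0, -102/7, 67/7, -53/7]
R3 ← R3 + (5/7)·R1: [0, -141/7, 85/7, -71/7]
R4 ← R4 − R1: [0, 1, -9, 3]
R5 ← R5 + (10/7)·R1: [0, -9/7, 44/7, -16/7]
R3 ← R3 − (47/34)·R2: [0, 0, -37/34, 11/34]
R4 ← R4 + (7/102)·R2: [0, 0, -851/102, 253/102]
R5 ← R5 − (3/34)·R2: [0, 0, 185/34, -55/34]
R4 ← R4 − (23/3)·R3: [0, 0, 0, 0]
R5 ← R5 + (5)·R3: [0, 0, 0, 0]
Echelon form has 3 nonzero rows, so rank(T) = 3.
The rank gives the maximum number of linearly independent rows: 3.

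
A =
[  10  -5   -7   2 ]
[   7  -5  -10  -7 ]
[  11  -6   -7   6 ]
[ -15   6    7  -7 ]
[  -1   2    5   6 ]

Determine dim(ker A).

Row reduce to echelon form.
R2 ← R2 − (7/10)·R1: [0, -3/2, -51/10, -42/5]
R3 ← R3 − (11/10)·R1: [0, -1/2, 7/10, 19/5]
R4 ← R4 + (3/2)·R1: [0, -3/2, -7/2, -4]
R5 ← R5 + (1/10)·R1: [0, 3/2, 43/10, 31/5]
R3 ← R3 − (1/3)·R2: [0, 0, 12/5, 33/5]
R4 ← R4 − R2: [0, 0, 8/5, 22/5]
R5 ← R5 + R2: [0, 0, -4/5, -11/5]
R4 ← R4 − (2/3)·R3: [0, 0, 0, 0]
R5 ← R5 + (1/3)·R3: [0, 0, 0, 0]
3 nonzero rows, so rank(A) = 3.
A has 4 columns; by rank–nullity, nullity = 4 − 3 = 1.

1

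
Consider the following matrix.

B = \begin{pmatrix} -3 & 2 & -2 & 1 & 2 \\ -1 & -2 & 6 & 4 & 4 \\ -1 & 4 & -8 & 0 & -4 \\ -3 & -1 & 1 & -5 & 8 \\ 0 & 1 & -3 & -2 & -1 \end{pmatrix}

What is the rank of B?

Row reduce to echelon form.
R2 ← R2 − (1/3)·R1: [0, -8/3, 20/3, 11/3, 10/3]
R3 ← R3 − (1/3)·R1: [0, 10/3, -22/3, -1/3, -14/3]
R4 ← R4 − R1: [0, -3, 3, -6, 6]
R3 ← R3 + (5/4)·R2: [0, 0, 1, 17/4, -1/2]
R4 ← R4 − (9/8)·R2: [0, 0, -9/2, -81/8, 9/4]
R5 ← R5 + (3/8)·R2: [0, 0, -1/2, -5/8, 1/4]
R4 ← R4 + (9/2)·R3: [0, 0, 0, 9, 0]
R5 ← R5 + (1/2)·R3: [0, 0, 0, 3/2, 0]
R5 ← R5 − (1/6)·R4: [0, 0, 0, 0, 0]
Echelon form has 4 nonzero rows, so rank(B) = 4.

4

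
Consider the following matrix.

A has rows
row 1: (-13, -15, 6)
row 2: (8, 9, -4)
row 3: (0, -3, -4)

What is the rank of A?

2

Row reduce to echelon form.
R2 ← R2 + (8/13)·R1: [0, -3/13, -4/13]
R3 ← R3 − (13)·R2: [0, 0, 0]
Echelon form has 2 nonzero rows, so rank(A) = 2.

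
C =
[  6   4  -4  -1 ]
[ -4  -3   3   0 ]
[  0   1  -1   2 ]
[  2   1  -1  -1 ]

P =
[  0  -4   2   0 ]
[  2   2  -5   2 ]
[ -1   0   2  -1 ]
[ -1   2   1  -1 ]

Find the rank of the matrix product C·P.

First compute CP:
[[ 13, -18, -17,  13],
 [ -9,  10,  13,  -9],
 [  1,   6,  -5,   1],
 [  4,  -8,  -4,   4]]
Now row reduce the product.
R2 ← R2 + (9/13)·R1: [0, -32/13, 16/13, 0]
R3 ← R3 − (1/13)·R1: [0, 96/13, -48/13, 0]
R4 ← R4 − (4/13)·R1: [0, -32/13, 16/13, 0]
R3 ← R3 + (3)·R2: [0, 0, 0, 0]
R4 ← R4 − R2: [0, 0, 0, 0]
2 nonzero rows, so rank(CP) = 2.

2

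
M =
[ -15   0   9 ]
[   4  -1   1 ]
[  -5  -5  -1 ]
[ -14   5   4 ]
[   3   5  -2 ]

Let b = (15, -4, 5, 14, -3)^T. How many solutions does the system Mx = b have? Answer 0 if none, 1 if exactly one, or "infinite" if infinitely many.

Row reduce the augmented matrix [M | b].
R2 ← R2 + (4/15)·R1: [0, -1, 17/5, 0]
R3 ← R3 − (1/3)·R1: [0, -5, -4, 0]
R4 ← R4 − (14/15)·R1: [0, 5, -22/5, 0]
R5 ← R5 + (1/5)·R1: [0, 5, -1/5, 0]
R3 ← R3 − (5)·R2: [0, 0, -21, 0]
R4 ← R4 + (5)·R2: [0, 0, 63/5, 0]
R5 ← R5 + (5)·R2: [0, 0, 84/5, 0]
R4 ← R4 + (3/5)·R3: [0, 0, 0, 0]
R5 ← R5 + (4/5)·R3: [0, 0, 0, 0]
The echelon form has 3 nonzero rows, and every pivot lies in the first 3 columns, so rank(M) = rank([M|b]) = 3.
The system is consistent.
rank = 3 = number of unknowns, so the solution is unique.

1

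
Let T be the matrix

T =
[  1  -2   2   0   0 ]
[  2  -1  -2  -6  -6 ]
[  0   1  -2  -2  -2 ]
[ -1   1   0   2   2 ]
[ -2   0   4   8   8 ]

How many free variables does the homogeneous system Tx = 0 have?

3

Row reduce to echelon form.
R2 ← R2 − (2)·R1: [0, 3, -6, -6, -6]
R4 ← R4 + R1: [0, -1, 2, 2, 2]
R5 ← R5 + (2)·R1: [0, -4, 8, 8, 8]
R3 ← R3 − (1/3)·R2: [0, 0, 0, 0, 0]
R4 ← R4 + (1/3)·R2: [0, 0, 0, 0, 0]
R5 ← R5 + (4/3)·R2: [0, 0, 0, 0, 0]
2 nonzero rows, so rank(T) = 2.
T has 5 columns; by rank–nullity, nullity = 5 − 2 = 3.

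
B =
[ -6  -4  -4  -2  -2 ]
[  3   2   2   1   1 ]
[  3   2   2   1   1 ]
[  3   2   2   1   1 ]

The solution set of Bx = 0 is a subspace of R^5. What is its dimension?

Row reduce to echelon form.
R2 ← R2 + (1/2)·R1: [0, 0, 0, 0, 0]
R3 ← R3 + (1/2)·R1: [0, 0, 0, 0, 0]
R4 ← R4 + (1/2)·R1: [0, 0, 0, 0, 0]
1 nonzero row, so rank(B) = 1.
B has 5 columns; by rank–nullity, nullity = 5 − 1 = 4.

4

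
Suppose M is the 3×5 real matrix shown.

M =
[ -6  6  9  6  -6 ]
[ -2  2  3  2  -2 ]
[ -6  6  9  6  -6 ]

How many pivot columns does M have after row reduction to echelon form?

Row reduce to echelon form.
R2 ← R2 − (1/3)·R1: [0, 0, 0, 0, 0]
R3 ← R3 − R1: [0, 0, 0, 0, 0]
Echelon form has 1 nonzero row, so rank(M) = 1.
Each nonzero row contributes one pivot column: 1 pivot columns.

1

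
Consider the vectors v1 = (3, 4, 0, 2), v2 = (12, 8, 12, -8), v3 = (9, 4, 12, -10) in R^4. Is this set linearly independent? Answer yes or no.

no

Form the matrix with these vectors as rows and row reduce.
R2 ← R2 − (4)·R1: [0, -8, 12, -16]
R3 ← R3 − (3)·R1: [0, -8, 12, -16]
R3 ← R3 − R2: [0, 0, 0, 0]
2 nonzero rows, so the 3 vectors span a space of dimension 2.
Since 2 < 3, the vectors are linearly dependent.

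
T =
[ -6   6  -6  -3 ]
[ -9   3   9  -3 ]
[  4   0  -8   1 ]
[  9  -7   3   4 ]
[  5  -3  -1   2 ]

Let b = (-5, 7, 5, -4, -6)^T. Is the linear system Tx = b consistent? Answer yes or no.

Row reduce the augmented matrix [T | b].
R2 ← R2 − (3/2)·R1: [0, -6, 18, 3/2, 29/2]
R3 ← R3 + (2/3)·R1: [0, 4, -12, -1, 5/3]
R4 ← R4 + (3/2)·R1: [0, 2, -6, -1/2, -23/2]
R5 ← R5 + (5/6)·R1: [0, 2, -6, -1/2, -61/6]
R3 ← R3 + (2/3)·R2: [0, 0, 0, 0, 34/3]
R4 ← R4 + (1/3)·R2: [0, 0, 0, 0, -20/3]
R5 ← R5 + (1/3)·R2: [0, 0, 0, 0, -16/3]
R4 ← R4 + (10/17)·R3: [0, 0, 0, 0, 0]
R5 ← R5 + (8/17)·R3: [0, 0, 0, 0, 0]
The echelon form has 3 nonzero rows; the last pivot sits in the augmented column, so rank(T) = 2 but rank([T|b]) = 3.
Since the ranks differ, the system is inconsistent.

no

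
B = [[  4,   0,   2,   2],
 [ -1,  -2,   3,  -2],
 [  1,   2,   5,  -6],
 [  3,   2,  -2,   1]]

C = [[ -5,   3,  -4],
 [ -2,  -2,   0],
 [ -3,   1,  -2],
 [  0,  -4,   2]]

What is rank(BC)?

2

First compute BC:
[[-26,   6, -16],
 [  0,  12,  -6],
 [-24,  28, -26],
 [-13,  -1,  -6]]
Now row reduce the product.
R3 ← R3 − (12/13)·R1: [0, 292/13, -146/13]
R4 ← R4 − (1/2)·R1: [0, -4, 2]
R3 ← R3 − (73/39)·R2: [0, 0, 0]
R4 ← R4 + (1/3)·R2: [0, 0, 0]
2 nonzero rows, so rank(BC) = 2.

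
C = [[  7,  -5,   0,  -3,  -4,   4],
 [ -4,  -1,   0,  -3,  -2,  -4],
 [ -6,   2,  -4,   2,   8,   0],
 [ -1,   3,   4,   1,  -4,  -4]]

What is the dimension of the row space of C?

3

Row reduce to echelon form.
R2 ← R2 + (4/7)·R1: [0, -27/7, 0, -33/7, -30/7, -12/7]
R3 ← R3 + (6/7)·R1: [0, -16/7, -4, -4/7, 32/7, 24/7]
R4 ← R4 + (1/7)·R1: [0, 16/7, 4, 4/7, -32/7, -24/7]
R3 ← R3 − (16/27)·R2: [0, 0, -4, 20/9, 64/9, 40/9]
R4 ← R4 + (16/27)·R2: [0, 0, 4, -20/9, -64/9, -40/9]
R4 ← R4 + R3: [0, 0, 0, 0, 0, 0]
Echelon form has 3 nonzero rows, so rank(C) = 3.
The row space has dimension equal to the rank: 3.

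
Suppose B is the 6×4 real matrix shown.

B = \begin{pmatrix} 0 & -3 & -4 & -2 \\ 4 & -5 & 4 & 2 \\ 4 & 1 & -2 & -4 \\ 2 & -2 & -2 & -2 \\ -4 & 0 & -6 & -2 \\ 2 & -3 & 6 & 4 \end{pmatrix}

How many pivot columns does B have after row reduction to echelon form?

3

Row reduce to echelon form.
Swap R1 ↔ R2
R3 ← R3 − R1: [0, 6, -6, -6]
R4 ← R4 − (1/2)·R1: [0, 1/2, -4, -3]
R5 ← R5 + R1: [0, -5, -2, 0]
R6 ← R6 − (1/2)·R1: [0, -1/2, 4, 3]
R3 ← R3 + (2)·R2: [0, 0, -14, -10]
R4 ← R4 + (1/6)·R2: [0, 0, -14/3, -10/3]
R5 ← R5 − (5/3)·R2: [0, 0, 14/3, 10/3]
R6 ← R6 − (1/6)·R2: [0, 0, 14/3, 10/3]
R4 ← R4 − (1/3)·R3: [0, 0, 0, 0]
R5 ← R5 + (1/3)·R3: [0, 0, 0, 0]
R6 ← R6 + (1/3)·R3: [0, 0, 0, 0]
Echelon form has 3 nonzero rows, so rank(B) = 3.
Each nonzero row contributes one pivot column: 3 pivot columns.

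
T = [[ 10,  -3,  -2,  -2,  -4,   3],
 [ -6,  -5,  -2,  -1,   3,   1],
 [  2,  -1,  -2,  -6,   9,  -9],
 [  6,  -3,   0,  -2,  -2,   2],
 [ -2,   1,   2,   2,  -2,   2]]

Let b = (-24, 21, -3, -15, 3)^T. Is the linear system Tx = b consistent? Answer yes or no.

Row reduce the augmented matrix [T | b].
R2 ← R2 + (3/5)·R1: [0, -34/5, -16/5, -11/5, 3/5, 14/5, 33/5]
R3 ← R3 − (1/5)·R1: [0, -2/5, -8/5, -28/5, 49/5, -48/5, 9/5]
R4 ← R4 − (3/5)·R1: [0, -6/5, 6/5, -4/5, 2/5, 1/5, -3/5]
R5 ← R5 + (1/5)·R1: [0, 2/5, 8/5, 8/5, -14/5, 13/5, -9/5]
R3 ← R3 − (1/17)·R2: [0, 0, -24/17, -93/17, 166/17, -166/17, 24/17]
R4 ← R4 − (3/17)·R2: [0, 0, 30/17, -7/17, 5/17, -5/17, -30/17]
R5 ← R5 + (1/17)·R2: [0, 0, 24/17, 25/17, -47/17, 47/17, -24/17]
R4 ← R4 + (5/4)·R3: [0, 0, 0, -29/4, 25/2, -25/2, 0]
R5 ← R5 + R3: [0, 0, 0, -4, 7, -7, 0]
R5 ← R5 − (16/29)·R4: [0, 0, 0, 0, 3/29, -3/29, 0]
The echelon form has 5 nonzero rows, and every pivot lies in the first 6 columns, so rank(T) = rank([T|b]) = 5.
The system is consistent.

yes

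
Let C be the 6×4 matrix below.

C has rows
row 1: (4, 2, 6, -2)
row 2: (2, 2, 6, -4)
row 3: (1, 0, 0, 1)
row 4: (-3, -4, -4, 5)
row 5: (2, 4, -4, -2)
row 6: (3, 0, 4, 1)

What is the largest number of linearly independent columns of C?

Row reduce to echelon form.
R2 ← R2 − (1/2)·R1: [0, 1, 3, -3]
R3 ← R3 − (1/4)·R1: [0, -1/2, -3/2, 3/2]
R4 ← R4 + (3/4)·R1: [0, -5/2, 1/2, 7/2]
R5 ← R5 − (1/2)·R1: [0, 3, -7, -1]
R6 ← R6 − (3/4)·R1: [0, -3/2, -1/2, 5/2]
R3 ← R3 + (1/2)·R2: [0, 0, 0, 0]
R4 ← R4 + (5/2)·R2: [0, 0, 8, -4]
R5 ← R5 − (3)·R2: [0, 0, -16, 8]
R6 ← R6 + (3/2)·R2: [0, 0, 4, -2]
Swap R3 ↔ R4
R5 ← R5 + (2)·R3: [0, 0, 0, 0]
R6 ← R6 − (1/2)·R3: [0, 0, 0, 0]
Echelon form has 3 nonzero rows, so rank(C) = 3.
The rank gives the maximum number of linearly independent columns: 3.

3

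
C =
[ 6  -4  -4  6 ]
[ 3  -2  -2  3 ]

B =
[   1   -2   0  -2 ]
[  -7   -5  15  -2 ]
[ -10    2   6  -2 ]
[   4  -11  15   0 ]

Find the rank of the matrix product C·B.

1

First compute CB:
[[ 98, -66,   6,   4],
 [ 49, -33,   3,   2]]
Now row reduce the product.
R2 ← R2 − (1/2)·R1: [0, 0, 0, 0]
1 nonzero row, so rank(CB) = 1.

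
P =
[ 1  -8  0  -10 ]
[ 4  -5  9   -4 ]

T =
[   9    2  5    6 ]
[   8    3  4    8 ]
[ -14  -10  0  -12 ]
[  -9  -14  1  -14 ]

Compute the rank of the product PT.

2

First compute PT:
[[ 35, 118, -37,  82],
 [-94, -41,  -4, -68]]
Now row reduce the product.
R2 ← R2 + (94/35)·R1: [0, 9657/35, -3618/35, 5328/35]
2 nonzero rows, so rank(PT) = 2.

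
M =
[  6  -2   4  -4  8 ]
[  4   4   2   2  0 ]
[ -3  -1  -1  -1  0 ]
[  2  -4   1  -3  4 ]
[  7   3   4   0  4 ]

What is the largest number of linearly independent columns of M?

3

Row reduce to echelon form.
R2 ← R2 − (2/3)·R1: [0, 16/3, -2/3, 14/3, -16/3]
R3 ← R3 + (1/2)·R1: [0, -2, 1, -3, 4]
R4 ← R4 − (1/3)·R1: [0, -10/3, -1/3, -5/3, 4/3]
R5 ← R5 − (7/6)·R1: [0, 16/3, -2/3, 14/3, -16/3]
R3 ← R3 + (3/8)·R2: [0, 0, 3/4, -5/4, 2]
R4 ← R4 + (5/8)·R2: [0, 0, -3/4, 5/4, -2]
R5 ← R5 − R2: [0, 0, 0, 0, 0]
R4 ← R4 + R3: [0, 0, 0, 0, 0]
Echelon form has 3 nonzero rows, so rank(M) = 3.
The rank gives the maximum number of linearly independent columns: 3.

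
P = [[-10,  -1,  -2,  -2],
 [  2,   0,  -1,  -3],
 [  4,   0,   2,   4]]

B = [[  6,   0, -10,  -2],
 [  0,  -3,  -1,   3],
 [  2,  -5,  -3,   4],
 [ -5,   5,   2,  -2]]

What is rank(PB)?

First compute PB:
[[-54,   3, 103,  13],
 [ 25, -10, -23,  -2],
 [  8,  10, -38,  -8]]
Now row reduce the product.
R2 ← R2 + (25/54)·R1: [0, -155/18, 1333/54, 217/54]
R3 ← R3 + (4/27)·R1: [0, 94/9, -614/27, -164/27]
R3 ← R3 + (188/155)·R2: [0, 0, 36/5, -6/5]
3 nonzero rows, so rank(PB) = 3.

3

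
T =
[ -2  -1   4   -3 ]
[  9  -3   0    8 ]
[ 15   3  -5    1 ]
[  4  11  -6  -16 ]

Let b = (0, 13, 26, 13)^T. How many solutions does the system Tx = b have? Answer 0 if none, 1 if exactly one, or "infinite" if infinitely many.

Row reduce the augmented matrix [T | b].
R2 ← R2 + (9/2)·R1: [0, -15/2, 18, -11/2, 13]
R3 ← R3 + (15/2)·R1: [0, -9/2, 25, -43/2, 26]
R4 ← R4 + (2)·R1: [0, 9, 2, -22, 13]
R3 ← R3 − (3/5)·R2: [0, 0, 71/5, -91/5, 91/5]
R4 ← R4 + (6/5)·R2: [0, 0, 118/5, -143/5, 143/5]
R4 ← R4 − (118/71)·R3: [0, 0, 0, 117/71, -117/71]
The echelon form has 4 nonzero rows, and every pivot lies in the first 4 columns, so rank(T) = rank([T|b]) = 4.
The system is consistent.
rank = 4 = number of unknowns, so the solution is unique.

1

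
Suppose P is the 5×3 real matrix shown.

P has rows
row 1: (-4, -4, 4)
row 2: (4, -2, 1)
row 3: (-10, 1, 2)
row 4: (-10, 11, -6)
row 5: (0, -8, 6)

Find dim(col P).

3

Row reduce to echelon form.
R2 ← R2 + R1: [0, -6, 5]
R3 ← R3 − (5/2)·R1: [0, 11, -8]
R4 ← R4 − (5/2)·R1: [0, 21, -16]
R3 ← R3 + (11/6)·R2: [0, 0, 7/6]
R4 ← R4 + (7/2)·R2: [0, 0, 3/2]
R5 ← R5 − (4/3)·R2: [0, 0, -2/3]
R4 ← R4 − (9/7)·R3: [0, 0, 0]
R5 ← R5 + (4/7)·R3: [0, 0, 0]
Echelon form has 3 nonzero rows, so rank(P) = 3.
The column space has dimension equal to the rank: 3.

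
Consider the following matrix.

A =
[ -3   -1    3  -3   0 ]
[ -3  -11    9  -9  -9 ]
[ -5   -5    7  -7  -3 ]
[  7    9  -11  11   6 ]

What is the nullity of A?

Row reduce to echelon form.
R2 ← R2 − R1: [0, -10, 6, -6, -9]
R3 ← R3 − (5/3)·R1: [0, -10/3, 2, -2, -3]
R4 ← R4 + (7/3)·R1: [0, 20/3, -4, 4, 6]
R3 ← R3 − (1/3)·R2: [0, 0, 0, 0, 0]
R4 ← R4 + (2/3)·R2: [0, 0, 0, 0, 0]
2 nonzero rows, so rank(A) = 2.
A has 5 columns; by rank–nullity, nullity = 5 − 2 = 3.

3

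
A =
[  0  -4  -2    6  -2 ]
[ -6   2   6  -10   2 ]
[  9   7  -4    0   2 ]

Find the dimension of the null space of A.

Row reduce to echelon form.
Swap R1 ↔ R2
R3 ← R3 + (3/2)·R1: [0, 10, 5, -15, 5]
R3 ← R3 + (5/2)·R2: [0, 0, 0, 0, 0]
2 nonzero rows, so rank(A) = 2.
A has 5 columns; by rank–nullity, nullity = 5 − 2 = 3.

3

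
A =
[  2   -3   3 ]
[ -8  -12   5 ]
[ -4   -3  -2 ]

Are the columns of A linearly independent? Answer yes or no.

yes

Row reduce A to echelon form.
R2 ← R2 + (4)·R1: [0, -24, 17]
R3 ← R3 + (2)·R1: [0, -9, 4]
R3 ← R3 − (3/8)·R2: [0, 0, -19/8]
3 pivots among 3 columns.
Every column is a pivot column, so the columns are linearly independent.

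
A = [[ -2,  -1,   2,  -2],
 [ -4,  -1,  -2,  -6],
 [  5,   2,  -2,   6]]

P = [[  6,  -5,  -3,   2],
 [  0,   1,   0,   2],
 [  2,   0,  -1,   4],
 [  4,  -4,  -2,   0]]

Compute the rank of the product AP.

First compute AP:
[[-16,  17,   8,   2],
 [-52,  43,  26, -18],
 [ 50, -47, -25,   6]]
Now row reduce the product.
R2 ← R2 − (13/4)·R1: [0, -49/4, 0, -49/2]
R3 ← R3 + (25/8)·R1: [0, 49/8, 0, 49/4]
R3 ← R3 + (1/2)·R2: [0, 0, 0, 0]
2 nonzero rows, so rank(AP) = 2.

2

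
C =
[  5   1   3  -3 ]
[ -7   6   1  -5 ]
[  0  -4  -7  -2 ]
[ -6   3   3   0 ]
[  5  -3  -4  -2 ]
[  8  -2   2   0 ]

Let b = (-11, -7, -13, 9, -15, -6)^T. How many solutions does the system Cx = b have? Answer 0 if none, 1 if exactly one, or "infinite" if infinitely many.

1

Row reduce the augmented matrix [C | b].
R2 ← R2 + (7/5)·R1: [0, 37/5, 26/5, -46/5, -112/5]
R4 ← R4 + (6/5)·R1: [0, 21/5, 33/5, -18/5, -21/5]
R5 ← R5 − R1: [0, -4, -7, 1, -4]
R6 ← R6 − (8/5)·R1: [0, -18/5, -14/5, 24/5, 58/5]
R3 ← R3 + (20/37)·R2: [0, 0, -155/37, -258/37, -929/37]
R4 ← R4 − (21/37)·R2: [0, 0, 135/37, 60/37, 315/37]
R5 ← R5 + (20/37)·R2: [0, 0, -155/37, -147/37, -596/37]
R6 ← R6 + (18/37)·R2: [0, 0, -10/37, 12/37, 26/37]
R4 ← R4 + (27/31)·R3: [0, 0, 0, -138/31, -414/31]
R5 ← R5 − R3: [0, 0, 0, 3, 9]
R6 ← R6 − (2/31)·R3: [0, 0, 0, 24/31, 72/31]
R5 ← R5 + (31/46)·R4: [0, 0, 0, 0, 0]
R6 ← R6 + (4/23)·R4: [0, 0, 0, 0, 0]
The echelon form has 4 nonzero rows, and every pivot lies in the first 4 columns, so rank(C) = rank([C|b]) = 4.
The system is consistent.
rank = 4 = number of unknowns, so the solution is unique.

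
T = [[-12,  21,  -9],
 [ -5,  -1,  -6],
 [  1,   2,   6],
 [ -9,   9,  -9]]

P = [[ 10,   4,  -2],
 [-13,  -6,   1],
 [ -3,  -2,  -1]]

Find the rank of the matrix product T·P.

2

First compute TP:
[[-366, -156,  54],
 [-19,  -2,  15],
 [-34, -20,  -6],
 [-180, -72,  36]]
Now row reduce the product.
R2 ← R2 − (19/366)·R1: [0, 372/61, 744/61]
R3 ← R3 − (17/183)·R1: [0, -336/61, -672/61]
R4 ← R4 − (30/61)·R1: [0, 288/61, 576/61]
R3 ← R3 + (28/31)·R2: [0, 0, 0]
R4 ← R4 − (24/31)·R2: [0, 0, 0]
2 nonzero rows, so rank(TP) = 2.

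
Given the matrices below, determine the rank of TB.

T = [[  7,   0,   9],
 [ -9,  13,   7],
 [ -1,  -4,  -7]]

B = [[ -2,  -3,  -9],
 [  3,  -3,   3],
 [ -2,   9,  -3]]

2

First compute TB:
[[-32,  60, -90],
 [ 43,  51,  99],
 [  4, -48,  18]]
Now row reduce the product.
R2 ← R2 + (43/32)·R1: [0, 1053/8, -351/16]
R3 ← R3 + (1/8)·R1: [0, -81/2, 27/4]
R3 ← R3 + (4/13)·R2: [0, 0, 0]
2 nonzero rows, so rank(TB) = 2.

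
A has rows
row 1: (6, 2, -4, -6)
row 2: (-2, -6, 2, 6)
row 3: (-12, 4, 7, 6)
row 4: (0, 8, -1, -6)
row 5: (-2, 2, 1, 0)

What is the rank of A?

Row reduce to echelon form.
R2 ← R2 + (1/3)·R1: [0, -16/3, 2/3, 4]
R3 ← R3 + (2)·R1: [0, 8, -1, -6]
R5 ← R5 + (1/3)·R1: [0, 8/3, -1/3, -2]
R3 ← R3 + (3/2)·R2: [0, 0, 0, 0]
R4 ← R4 + (3/2)·R2: [0, 0, 0, 0]
R5 ← R5 + (1/2)·R2: [0, 0, 0, 0]
Echelon form has 2 nonzero rows, so rank(A) = 2.

2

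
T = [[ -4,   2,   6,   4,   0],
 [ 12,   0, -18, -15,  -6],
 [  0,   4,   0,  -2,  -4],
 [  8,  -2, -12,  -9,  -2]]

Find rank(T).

2

Row reduce to echelon form.
R2 ← R2 + (3)·R1: [0, 6, 0, -3, -6]
R4 ← R4 + (2)·R1: [0, 2, 0, -1, -2]
R3 ← R3 − (2/3)·R2: [0, 0, 0, 0, 0]
R4 ← R4 − (1/3)·R2: [0, 0, 0, 0, 0]
Echelon form has 2 nonzero rows, so rank(T) = 2.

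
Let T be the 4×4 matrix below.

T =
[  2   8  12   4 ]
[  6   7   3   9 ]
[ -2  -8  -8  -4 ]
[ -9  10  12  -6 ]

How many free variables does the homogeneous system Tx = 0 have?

Row reduce to echelon form.
R2 ← R2 − (3)·R1: [0, -17, -33, -3]
R3 ← R3 + R1: [0, 0, 4, 0]
R4 ← R4 + (9/2)·R1: [0, 46, 66, 12]
R4 ← R4 + (46/17)·R2: [0, 0, -396/17, 66/17]
R4 ← R4 + (99/17)·R3: [0, 0, 0, 66/17]
4 nonzero rows, so rank(T) = 4.
T has 4 columns; by rank–nullity, nullity = 4 − 4 = 0.

0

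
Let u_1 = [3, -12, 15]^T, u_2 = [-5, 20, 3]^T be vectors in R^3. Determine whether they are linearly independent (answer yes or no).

yes

Form the matrix with these vectors as rows and row reduce.
R2 ← R2 + (5/3)·R1: [0, 0, 28]
2 nonzero rows, so the 2 vectors span a space of dimension 2.
Since 2 = 2, the vectors are linearly independent.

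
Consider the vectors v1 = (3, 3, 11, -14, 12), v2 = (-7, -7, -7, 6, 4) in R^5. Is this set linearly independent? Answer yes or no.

yes

Form the matrix with these vectors as rows and row reduce.
R2 ← R2 + (7/3)·R1: [0, 0, 56/3, -80/3, 32]
2 nonzero rows, so the 2 vectors span a space of dimension 2.
Since 2 = 2, the vectors are linearly independent.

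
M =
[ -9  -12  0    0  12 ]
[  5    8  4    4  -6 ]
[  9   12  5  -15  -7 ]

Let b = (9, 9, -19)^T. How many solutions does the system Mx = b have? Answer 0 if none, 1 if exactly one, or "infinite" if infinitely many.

Row reduce the augmented matrix [M | b].
R2 ← R2 + (5/9)·R1: [0, 4/3, 4, 4, 2/3, 14]
R3 ← R3 + R1: [0, 0, 5, -15, 5, -10]
The echelon form has 3 nonzero rows, and every pivot lies in the first 5 columns, so rank(M) = rank([M|b]) = 3.
The system is consistent.
rank = 3 < 5 unknowns, so there are infinitely many solutions.

infinite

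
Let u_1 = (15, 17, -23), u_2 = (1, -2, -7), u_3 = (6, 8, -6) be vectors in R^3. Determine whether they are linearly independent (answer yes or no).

Form the matrix with these vectors as rows and row reduce.
R2 ← R2 − (1/15)·R1: [0, -47/15, -82/15]
R3 ← R3 − (2/5)·R1: [0, 6/5, 16/5]
R3 ← R3 + (18/47)·R2: [0, 0, 52/47]
3 nonzero rows, so the 3 vectors span a space of dimension 3.
Since 3 = 3, the vectors are linearly independent.

yes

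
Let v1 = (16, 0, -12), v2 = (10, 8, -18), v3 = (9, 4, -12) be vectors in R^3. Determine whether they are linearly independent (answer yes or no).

no

Form the matrix with these vectors as rows and row reduce.
R2 ← R2 − (5/8)·R1: [0, 8, -21/2]
R3 ← R3 − (9/16)·R1: [0, 4, -21/4]
R3 ← R3 − (1/2)·R2: [0, 0, 0]
2 nonzero rows, so the 3 vectors span a space of dimension 2.
Since 2 < 3, the vectors are linearly dependent.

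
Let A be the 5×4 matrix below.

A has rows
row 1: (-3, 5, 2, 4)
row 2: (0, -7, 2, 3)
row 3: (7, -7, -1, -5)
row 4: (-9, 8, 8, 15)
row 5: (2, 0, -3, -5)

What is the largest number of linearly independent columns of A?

3

Row reduce to echelon form.
R3 ← R3 + (7/3)·R1: [0, 14/3, 11/3, 13/3]
R4 ← R4 − (3)·R1: [0, -7, 2, 3]
R5 ← R5 + (2/3)·R1: [0, 10/3, -5/3, -7/3]
R3 ← R3 + (2/3)·R2: [0, 0, 5, 19/3]
R4 ← R4 − R2: [0, 0, 0, 0]
R5 ← R5 + (10/21)·R2: [0, 0, -5/7, -19/21]
R5 ← R5 + (1/7)·R3: [0, 0, 0, 0]
Echelon form has 3 nonzero rows, so rank(A) = 3.
The rank gives the maximum number of linearly independent columns: 3.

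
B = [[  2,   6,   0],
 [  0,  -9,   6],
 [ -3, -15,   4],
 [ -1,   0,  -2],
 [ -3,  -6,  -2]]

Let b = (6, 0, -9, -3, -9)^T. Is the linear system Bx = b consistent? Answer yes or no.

yes

Row reduce the augmented matrix [B | b].
R3 ← R3 + (3/2)·R1: [0, -6, 4, 0]
R4 ← R4 + (1/2)·R1: [0, 3, -2, 0]
R5 ← R5 + (3/2)·R1: [0, 3, -2, 0]
R3 ← R3 − (2/3)·R2: [0, 0, 0, 0]
R4 ← R4 + (1/3)·R2: [0, 0, 0, 0]
R5 ← R5 + (1/3)·R2: [0, 0, 0, 0]
The echelon form has 2 nonzero rows, and every pivot lies in the first 3 columns, so rank(B) = rank([B|b]) = 2.
The system is consistent.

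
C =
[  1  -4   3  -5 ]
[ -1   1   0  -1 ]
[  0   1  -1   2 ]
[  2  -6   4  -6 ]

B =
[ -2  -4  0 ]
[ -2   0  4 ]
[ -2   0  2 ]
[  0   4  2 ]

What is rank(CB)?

2

First compute CB:
[[  0, -24, -20],
 [  0,   0,   2],
 [  0,   8,   6],
 [  0, -32, -28]]
Now row reduce the product.
R3 ← R3 + (1/3)·R1: [0, 0, -2/3]
R4 ← R4 − (4/3)·R1: [0, 0, -4/3]
R3 ← R3 + (1/3)·R2: [0, 0, 0]
R4 ← R4 + (2/3)·R2: [0, 0, 0]
2 nonzero rows, so rank(CB) = 2.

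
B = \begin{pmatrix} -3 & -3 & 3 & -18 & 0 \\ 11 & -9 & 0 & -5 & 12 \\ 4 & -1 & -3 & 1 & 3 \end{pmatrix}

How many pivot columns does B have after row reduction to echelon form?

3

Row reduce to echelon form.
R2 ← R2 + (11/3)·R1: [0, -20, 11, -71, 12]
R3 ← R3 + (4/3)·R1: [0, -5, 1, -23, 3]
R3 ← R3 − (1/4)·R2: [0, 0, -7/4, -21/4, 0]
Echelon form has 3 nonzero rows, so rank(B) = 3.
Each nonzero row contributes one pivot column: 3 pivot columns.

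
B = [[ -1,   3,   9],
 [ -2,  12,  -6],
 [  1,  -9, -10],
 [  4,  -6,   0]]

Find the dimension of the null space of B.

Row reduce to echelon form.
R2 ← R2 − (2)·R1: [0, 6, -24]
R3 ← R3 + R1: [0, -6, -1]
R4 ← R4 + (4)·R1: [0, 6, 36]
R3 ← R3 + R2: [0, 0, -25]
R4 ← R4 − R2: [0, 0, 60]
R4 ← R4 + (12/5)·R3: [0, 0, 0]
3 nonzero rows, so rank(B) = 3.
B has 3 columns; by rank–nullity, nullity = 3 − 3 = 0.

0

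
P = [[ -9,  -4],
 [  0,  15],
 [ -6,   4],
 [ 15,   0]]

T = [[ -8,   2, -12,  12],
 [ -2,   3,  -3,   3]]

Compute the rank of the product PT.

2

First compute PT:
[[ 80, -30, 120, -120],
 [-30,  45, -45,  45],
 [ 40,   0,  60, -60],
 [-120,  30, -180, 180]]
Now row reduce the product.
R2 ← R2 + (3/8)·R1: [0, 135/4, 0, 0]
R3 ← R3 − (1/2)·R1: [0, 15, 0, 0]
R4 ← R4 + (3/2)·R1: [0, -15, 0, 0]
R3 ← R3 − (4/9)·R2: [0, 0, 0, 0]
R4 ← R4 + (4/9)·R2: [0, 0, 0, 0]
2 nonzero rows, so rank(PT) = 2.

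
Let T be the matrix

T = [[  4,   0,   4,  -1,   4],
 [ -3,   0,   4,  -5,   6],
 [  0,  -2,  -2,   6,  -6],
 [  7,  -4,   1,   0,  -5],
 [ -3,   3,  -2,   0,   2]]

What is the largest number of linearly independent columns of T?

Row reduce to echelon form.
R2 ← R2 + (3/4)·R1: [0, 0, 7, -23/4, 9]
R4 ← R4 − (7/4)·R1: [0, -4, -6, 7/4, -12]
R5 ← R5 + (3/4)·R1: [0, 3, 1, -3/4, 5]
Swap R2 ↔ R3
R4 ← R4 − (2)·R2: [0, 0, -2, -41/4, 0]
R5 ← R5 + (3/2)·R2: [0, 0, -2, 33/4, -4]
R4 ← R4 + (2/7)·R3: [0, 0, 0, -333/28, 18/7]
R5 ← R5 + (2/7)·R3: [0, 0, 0, 185/28, -10/7]
R5 ← R5 + (5/9)·R4: [0, 0, 0, 0, 0]
Echelon form has 4 nonzero rows, so rank(T) = 4.
The rank gives the maximum number of linearly independent columns: 4.

4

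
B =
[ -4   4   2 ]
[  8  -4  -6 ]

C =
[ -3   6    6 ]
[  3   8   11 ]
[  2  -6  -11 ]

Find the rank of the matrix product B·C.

2

First compute BC:
[[ 28,  -4,  -2],
 [-48,  52,  70]]
Now row reduce the product.
R2 ← R2 + (12/7)·R1: [0, 316/7, 466/7]
2 nonzero rows, so rank(BC) = 2.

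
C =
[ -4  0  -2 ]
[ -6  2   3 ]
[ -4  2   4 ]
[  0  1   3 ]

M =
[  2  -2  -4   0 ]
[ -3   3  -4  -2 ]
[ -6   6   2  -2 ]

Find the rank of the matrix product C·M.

2

First compute CM:
[[  4,  -4,  12,   4],
 [-36,  36,  22, -10],
 [-38,  38,  16, -12],
 [-21,  21,   2,  -8]]
Now row reduce the product.
R2 ← R2 + (9)·R1: [0, 0, 130, 26]
R3 ← R3 + (19/2)·R1: [0, 0, 130, 26]
R4 ← R4 + (21/4)·R1: [0, 0, 65, 13]
R3 ← R3 − R2: [0, 0, 0, 0]
R4 ← R4 − (1/2)·R2: [0, 0, 0, 0]
2 nonzero rows, so rank(CM) = 2.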